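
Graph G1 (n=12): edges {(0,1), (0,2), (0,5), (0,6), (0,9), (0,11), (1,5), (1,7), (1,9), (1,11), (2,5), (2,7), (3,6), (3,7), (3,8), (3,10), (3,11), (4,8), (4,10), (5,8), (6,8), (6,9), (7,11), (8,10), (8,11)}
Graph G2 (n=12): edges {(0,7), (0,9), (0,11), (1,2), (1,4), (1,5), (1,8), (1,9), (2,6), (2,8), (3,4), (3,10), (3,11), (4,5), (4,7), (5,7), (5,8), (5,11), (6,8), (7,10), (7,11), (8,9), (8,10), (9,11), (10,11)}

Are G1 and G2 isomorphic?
Yes, isomorphic

The graphs are isomorphic.
One valid mapping φ: V(G1) → V(G2): 0→11, 1→7, 2→3, 3→1, 4→6, 5→10, 6→9, 7→4, 8→8, 9→0, 10→2, 11→5

Verify φ preserves adjacency — for each edge of G1, its image is an edge of G2:
  (0,1) → (φ(0),φ(1)) = (7,11) ∈ E(G2) ✓
  (0,2) → (φ(0),φ(2)) = (3,11) ∈ E(G2) ✓
  (0,5) → (φ(0),φ(5)) = (10,11) ∈ E(G2) ✓
  (0,6) → (φ(0),φ(6)) = (9,11) ∈ E(G2) ✓
  (0,9) → (φ(0),φ(9)) = (0,11) ∈ E(G2) ✓
  (0,11) → (φ(0),φ(11)) = (5,11) ∈ E(G2) ✓
  (1,5) → (φ(1),φ(5)) = (7,10) ∈ E(G2) ✓
  (1,7) → (φ(1),φ(7)) = (4,7) ∈ E(G2) ✓
  (1,9) → (φ(1),φ(9)) = (0,7) ∈ E(G2) ✓
  (1,11) → (φ(1),φ(11)) = (5,7) ∈ E(G2) ✓
  (2,5) → (φ(2),φ(5)) = (3,10) ∈ E(G2) ✓
  (2,7) → (φ(2),φ(7)) = (3,4) ∈ E(G2) ✓
  (3,6) → (φ(3),φ(6)) = (1,9) ∈ E(G2) ✓
  (3,7) → (φ(3),φ(7)) = (1,4) ∈ E(G2) ✓
  (3,8) → (φ(3),φ(8)) = (1,8) ∈ E(G2) ✓
  (3,10) → (φ(3),φ(10)) = (1,2) ∈ E(G2) ✓
  (3,11) → (φ(3),φ(11)) = (1,5) ∈ E(G2) ✓
  (4,8) → (φ(4),φ(8)) = (6,8) ∈ E(G2) ✓
  (4,10) → (φ(4),φ(10)) = (2,6) ∈ E(G2) ✓
  (5,8) → (φ(5),φ(8)) = (8,10) ∈ E(G2) ✓
  (6,8) → (φ(6),φ(8)) = (8,9) ∈ E(G2) ✓
  (6,9) → (φ(6),φ(9)) = (0,9) ∈ E(G2) ✓
  (7,11) → (φ(7),φ(11)) = (4,5) ∈ E(G2) ✓
  (8,10) → (φ(8),φ(10)) = (2,8) ∈ E(G2) ✓
  (8,11) → (φ(8),φ(11)) = (5,8) ∈ E(G2) ✓
All 25 edges of G1 map to edges of G2, and |E(G1)| = |E(G2)| = 25, so φ is a bijection on edges as well as vertices. Hence G1 ≅ G2.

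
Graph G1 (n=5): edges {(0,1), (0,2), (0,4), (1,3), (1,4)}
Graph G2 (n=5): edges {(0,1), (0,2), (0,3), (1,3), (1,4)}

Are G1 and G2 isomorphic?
Yes, isomorphic

The graphs are isomorphic.
One valid mapping φ: V(G1) → V(G2): 0→1, 1→0, 2→4, 3→2, 4→3

Verify φ preserves adjacency — for each edge of G1, its image is an edge of G2:
  (0,1) → (φ(0),φ(1)) = (0,1) ∈ E(G2) ✓
  (0,2) → (φ(0),φ(2)) = (1,4) ∈ E(G2) ✓
  (0,4) → (φ(0),φ(4)) = (1,3) ∈ E(G2) ✓
  (1,3) → (φ(1),φ(3)) = (0,2) ∈ E(G2) ✓
  (1,4) → (φ(1),φ(4)) = (0,3) ∈ E(G2) ✓
All 5 edges of G1 map to edges of G2, and |E(G1)| = |E(G2)| = 5, so φ is a bijection on edges as well as vertices. Hence G1 ≅ G2.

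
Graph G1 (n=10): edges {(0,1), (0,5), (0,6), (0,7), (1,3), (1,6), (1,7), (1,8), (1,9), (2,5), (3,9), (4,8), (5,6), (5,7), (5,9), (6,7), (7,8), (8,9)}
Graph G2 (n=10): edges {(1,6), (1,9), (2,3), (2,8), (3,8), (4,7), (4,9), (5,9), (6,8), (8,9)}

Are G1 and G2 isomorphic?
No, not isomorphic

The graphs are NOT isomorphic.

Connected components of G1: 1 component(s) with vertex sets [[0, 1, 2, 3, 4, 5, 6, 7, 8, 9]], sizes [10].
Connected components of G2: 2 component(s) with vertex sets [[0], [1, 2, 3, 4, 5, 6, 7, 8, 9]], sizes [1, 9].
The number of connected components (and the multiset of component sizes) is an isomorphism invariant — an isomorphism maps each component of G1 bijectively onto a component of G2. Since G1 has 1 component(s) and G2 has 2, they cannot be isomorphic.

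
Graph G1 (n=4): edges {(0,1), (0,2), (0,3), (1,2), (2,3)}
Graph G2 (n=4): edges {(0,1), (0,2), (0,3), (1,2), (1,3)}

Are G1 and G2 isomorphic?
Yes, isomorphic

The graphs are isomorphic.
One valid mapping φ: V(G1) → V(G2): 0→1, 1→3, 2→0, 3→2

Verify φ preserves adjacency — for each edge of G1, its image is an edge of G2:
  (0,1) → (φ(0),φ(1)) = (1,3) ∈ E(G2) ✓
  (0,2) → (φ(0),φ(2)) = (0,1) ∈ E(G2) ✓
  (0,3) → (φ(0),φ(3)) = (1,2) ∈ E(G2) ✓
  (1,2) → (φ(1),φ(2)) = (0,3) ∈ E(G2) ✓
  (2,3) → (φ(2),φ(3)) = (0,2) ∈ E(G2) ✓
All 5 edges of G1 map to edges of G2, and |E(G1)| = |E(G2)| = 5, so φ is a bijection on edges as well as vertices. Hence G1 ≅ G2.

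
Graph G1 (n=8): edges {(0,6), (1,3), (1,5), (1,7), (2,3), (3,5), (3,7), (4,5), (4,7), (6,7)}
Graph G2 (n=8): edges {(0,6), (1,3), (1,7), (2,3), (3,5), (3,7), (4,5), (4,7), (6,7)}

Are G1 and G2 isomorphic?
No, not isomorphic

The graphs are NOT isomorphic.

Counting edges: G1 has 10 edge(s); G2 has 9 edge(s).
Edge count is an isomorphism invariant (a bijection on vertices induces a bijection on edges), so differing edge counts rule out isomorphism.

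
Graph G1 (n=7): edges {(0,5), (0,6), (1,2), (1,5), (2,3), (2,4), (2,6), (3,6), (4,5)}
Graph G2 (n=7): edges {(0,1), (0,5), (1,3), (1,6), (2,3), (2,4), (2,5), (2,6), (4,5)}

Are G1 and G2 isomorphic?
Yes, isomorphic

The graphs are isomorphic.
One valid mapping φ: V(G1) → V(G2): 0→0, 1→3, 2→2, 3→4, 4→6, 5→1, 6→5

Verify φ preserves adjacency — for each edge of G1, its image is an edge of G2:
  (0,5) → (φ(0),φ(5)) = (0,1) ∈ E(G2) ✓
  (0,6) → (φ(0),φ(6)) = (0,5) ∈ E(G2) ✓
  (1,2) → (φ(1),φ(2)) = (2,3) ∈ E(G2) ✓
  (1,5) → (φ(1),φ(5)) = (1,3) ∈ E(G2) ✓
  (2,3) → (φ(2),φ(3)) = (2,4) ∈ E(G2) ✓
  (2,4) → (φ(2),φ(4)) = (2,6) ∈ E(G2) ✓
  (2,6) → (φ(2),φ(6)) = (2,5) ∈ E(G2) ✓
  (3,6) → (φ(3),φ(6)) = (4,5) ∈ E(G2) ✓
  (4,5) → (φ(4),φ(5)) = (1,6) ∈ E(G2) ✓
All 9 edges of G1 map to edges of G2, and |E(G1)| = |E(G2)| = 9, so φ is a bijection on edges as well as vertices. Hence G1 ≅ G2.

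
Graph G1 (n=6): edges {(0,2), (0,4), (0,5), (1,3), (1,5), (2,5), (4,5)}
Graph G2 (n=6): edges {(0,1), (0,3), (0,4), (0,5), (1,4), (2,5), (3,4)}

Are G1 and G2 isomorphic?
Yes, isomorphic

The graphs are isomorphic.
One valid mapping φ: V(G1) → V(G2): 0→4, 1→5, 2→3, 3→2, 4→1, 5→0

Verify φ preserves adjacency — for each edge of G1, its image is an edge of G2:
  (0,2) → (φ(0),φ(2)) = (3,4) ∈ E(G2) ✓
  (0,4) → (φ(0),φ(4)) = (1,4) ∈ E(G2) ✓
  (0,5) → (φ(0),φ(5)) = (0,4) ∈ E(G2) ✓
  (1,3) → (φ(1),φ(3)) = (2,5) ∈ E(G2) ✓
  (1,5) → (φ(1),φ(5)) = (0,5) ∈ E(G2) ✓
  (2,5) → (φ(2),φ(5)) = (0,3) ∈ E(G2) ✓
  (4,5) → (φ(4),φ(5)) = (0,1) ∈ E(G2) ✓
All 7 edges of G1 map to edges of G2, and |E(G1)| = |E(G2)| = 7, so φ is a bijection on edges as well as vertices. Hence G1 ≅ G2.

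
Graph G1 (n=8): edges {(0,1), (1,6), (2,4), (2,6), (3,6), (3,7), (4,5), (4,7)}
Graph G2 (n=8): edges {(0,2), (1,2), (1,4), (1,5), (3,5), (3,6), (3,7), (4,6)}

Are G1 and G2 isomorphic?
Yes, isomorphic

The graphs are isomorphic.
One valid mapping φ: V(G1) → V(G2): 0→0, 1→2, 2→5, 3→4, 4→3, 5→7, 6→1, 7→6

Verify φ preserves adjacency — for each edge of G1, its image is an edge of G2:
  (0,1) → (φ(0),φ(1)) = (0,2) ∈ E(G2) ✓
  (1,6) → (φ(1),φ(6)) = (1,2) ∈ E(G2) ✓
  (2,4) → (φ(2),φ(4)) = (3,5) ∈ E(G2) ✓
  (2,6) → (φ(2),φ(6)) = (1,5) ∈ E(G2) ✓
  (3,6) → (φ(3),φ(6)) = (1,4) ∈ E(G2) ✓
  (3,7) → (φ(3),φ(7)) = (4,6) ∈ E(G2) ✓
  (4,5) → (φ(4),φ(5)) = (3,7) ∈ E(G2) ✓
  (4,7) → (φ(4),φ(7)) = (3,6) ∈ E(G2) ✓
All 8 edges of G1 map to edges of G2, and |E(G1)| = |E(G2)| = 8, so φ is a bijection on edges as well as vertices. Hence G1 ≅ G2.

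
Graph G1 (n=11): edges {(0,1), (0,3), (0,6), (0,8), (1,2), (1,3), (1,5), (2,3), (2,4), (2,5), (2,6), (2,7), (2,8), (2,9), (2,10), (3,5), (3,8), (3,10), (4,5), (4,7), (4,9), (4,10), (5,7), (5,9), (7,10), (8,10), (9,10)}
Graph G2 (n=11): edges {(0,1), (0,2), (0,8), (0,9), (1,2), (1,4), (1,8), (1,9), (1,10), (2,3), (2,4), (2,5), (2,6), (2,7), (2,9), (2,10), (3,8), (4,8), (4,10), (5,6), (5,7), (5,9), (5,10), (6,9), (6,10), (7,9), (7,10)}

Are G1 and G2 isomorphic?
Yes, isomorphic

The graphs are isomorphic.
One valid mapping φ: V(G1) → V(G2): 0→8, 1→0, 2→2, 3→1, 4→5, 5→9, 6→3, 7→6, 8→4, 9→7, 10→10

Verify φ preserves adjacency — for each edge of G1, its image is an edge of G2:
  (0,1) → (φ(0),φ(1)) = (0,8) ∈ E(G2) ✓
  (0,3) → (φ(0),φ(3)) = (1,8) ∈ E(G2) ✓
  (0,6) → (φ(0),φ(6)) = (3,8) ∈ E(G2) ✓
  (0,8) → (φ(0),φ(8)) = (4,8) ∈ E(G2) ✓
  (1,2) → (φ(1),φ(2)) = (0,2) ∈ E(G2) ✓
  (1,3) → (φ(1),φ(3)) = (0,1) ∈ E(G2) ✓
  (1,5) → (φ(1),φ(5)) = (0,9) ∈ E(G2) ✓
  (2,3) → (φ(2),φ(3)) = (1,2) ∈ E(G2) ✓
  (2,4) → (φ(2),φ(4)) = (2,5) ∈ E(G2) ✓
  (2,5) → (φ(2),φ(5)) = (2,9) ∈ E(G2) ✓
  (2,6) → (φ(2),φ(6)) = (2,3) ∈ E(G2) ✓
  (2,7) → (φ(2),φ(7)) = (2,6) ∈ E(G2) ✓
  (2,8) → (φ(2),φ(8)) = (2,4) ∈ E(G2) ✓
  (2,9) → (φ(2),φ(9)) = (2,7) ∈ E(G2) ✓
  (2,10) → (φ(2),φ(10)) = (2,10) ∈ E(G2) ✓
  (3,5) → (φ(3),φ(5)) = (1,9) ∈ E(G2) ✓
  (3,8) → (φ(3),φ(8)) = (1,4) ∈ E(G2) ✓
  (3,10) → (φ(3),φ(10)) = (1,10) ∈ E(G2) ✓
  (4,5) → (φ(4),φ(5)) = (5,9) ∈ E(G2) ✓
  (4,7) → (φ(4),φ(7)) = (5,6) ∈ E(G2) ✓
  (4,9) → (φ(4),φ(9)) = (5,7) ∈ E(G2) ✓
  (4,10) → (φ(4),φ(10)) = (5,10) ∈ E(G2) ✓
  (5,7) → (φ(5),φ(7)) = (6,9) ∈ E(G2) ✓
  (5,9) → (φ(5),φ(9)) = (7,9) ∈ E(G2) ✓
  (7,10) → (φ(7),φ(10)) = (6,10) ∈ E(G2) ✓
  (8,10) → (φ(8),φ(10)) = (4,10) ∈ E(G2) ✓
  (9,10) → (φ(9),φ(10)) = (7,10) ∈ E(G2) ✓
All 27 edges of G1 map to edges of G2, and |E(G1)| = |E(G2)| = 27, so φ is a bijection on edges as well as vertices. Hence G1 ≅ G2.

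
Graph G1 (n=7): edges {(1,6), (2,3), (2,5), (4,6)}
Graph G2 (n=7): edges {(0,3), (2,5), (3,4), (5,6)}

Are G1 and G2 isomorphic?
Yes, isomorphic

The graphs are isomorphic.
One valid mapping φ: V(G1) → V(G2): 0→1, 1→2, 2→3, 3→4, 4→6, 5→0, 6→5

Verify φ preserves adjacency — for each edge of G1, its image is an edge of G2:
  (1,6) → (φ(1),φ(6)) = (2,5) ∈ E(G2) ✓
  (2,3) → (φ(2),φ(3)) = (3,4) ∈ E(G2) ✓
  (2,5) → (φ(2),φ(5)) = (0,3) ∈ E(G2) ✓
  (4,6) → (φ(4),φ(6)) = (5,6) ∈ E(G2) ✓
All 4 edges of G1 map to edges of G2, and |E(G1)| = |E(G2)| = 4, so φ is a bijection on edges as well as vertices. Hence G1 ≅ G2.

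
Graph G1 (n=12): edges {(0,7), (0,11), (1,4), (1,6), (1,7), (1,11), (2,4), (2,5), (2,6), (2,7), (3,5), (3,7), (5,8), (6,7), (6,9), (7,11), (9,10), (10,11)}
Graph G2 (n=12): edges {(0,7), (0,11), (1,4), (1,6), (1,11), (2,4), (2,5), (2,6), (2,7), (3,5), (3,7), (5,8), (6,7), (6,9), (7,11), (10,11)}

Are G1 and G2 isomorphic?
No, not isomorphic

The graphs are NOT isomorphic.

Counting edges: G1 has 18 edge(s); G2 has 16 edge(s).
Edge count is an isomorphism invariant (a bijection on vertices induces a bijection on edges), so differing edge counts rule out isomorphism.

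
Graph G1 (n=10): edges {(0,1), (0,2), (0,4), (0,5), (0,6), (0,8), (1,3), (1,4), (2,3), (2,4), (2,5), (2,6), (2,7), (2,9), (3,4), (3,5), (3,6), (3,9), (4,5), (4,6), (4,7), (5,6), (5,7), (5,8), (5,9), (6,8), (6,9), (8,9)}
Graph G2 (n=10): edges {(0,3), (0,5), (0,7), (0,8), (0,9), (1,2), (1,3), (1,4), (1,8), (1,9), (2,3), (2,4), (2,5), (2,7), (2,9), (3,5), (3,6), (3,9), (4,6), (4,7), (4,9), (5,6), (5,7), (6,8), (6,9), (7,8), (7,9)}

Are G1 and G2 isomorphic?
No, not isomorphic

The graphs are NOT isomorphic.

Counting triangles (3-cliques): G1 has 32, G2 has 20.
Triangle count is an isomorphism invariant, so differing triangle counts rule out isomorphism.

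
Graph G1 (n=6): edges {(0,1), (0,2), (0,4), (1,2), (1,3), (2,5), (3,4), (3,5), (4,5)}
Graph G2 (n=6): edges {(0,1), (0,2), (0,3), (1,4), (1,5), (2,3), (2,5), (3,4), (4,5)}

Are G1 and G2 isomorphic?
Yes, isomorphic

The graphs are isomorphic.
One valid mapping φ: V(G1) → V(G2): 0→4, 1→5, 2→1, 3→2, 4→3, 5→0

Verify φ preserves adjacency — for each edge of G1, its image is an edge of G2:
  (0,1) → (φ(0),φ(1)) = (4,5) ∈ E(G2) ✓
  (0,2) → (φ(0),φ(2)) = (1,4) ∈ E(G2) ✓
  (0,4) → (φ(0),φ(4)) = (3,4) ∈ E(G2) ✓
  (1,2) → (φ(1),φ(2)) = (1,5) ∈ E(G2) ✓
  (1,3) → (φ(1),φ(3)) = (2,5) ∈ E(G2) ✓
  (2,5) → (φ(2),φ(5)) = (0,1) ∈ E(G2) ✓
  (3,4) → (φ(3),φ(4)) = (2,3) ∈ E(G2) ✓
  (3,5) → (φ(3),φ(5)) = (0,2) ∈ E(G2) ✓
  (4,5) → (φ(4),φ(5)) = (0,3) ∈ E(G2) ✓
All 9 edges of G1 map to edges of G2, and |E(G1)| = |E(G2)| = 9, so φ is a bijection on edges as well as vertices. Hence G1 ≅ G2.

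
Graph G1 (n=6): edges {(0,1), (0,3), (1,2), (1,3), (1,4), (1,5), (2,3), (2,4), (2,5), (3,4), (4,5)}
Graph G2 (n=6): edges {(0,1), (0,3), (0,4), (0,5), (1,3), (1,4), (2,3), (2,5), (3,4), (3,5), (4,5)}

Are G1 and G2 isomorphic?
Yes, isomorphic

The graphs are isomorphic.
One valid mapping φ: V(G1) → V(G2): 0→2, 1→3, 2→4, 3→5, 4→0, 5→1

Verify φ preserves adjacency — for each edge of G1, its image is an edge of G2:
  (0,1) → (φ(0),φ(1)) = (2,3) ∈ E(G2) ✓
  (0,3) → (φ(0),φ(3)) = (2,5) ∈ E(G2) ✓
  (1,2) → (φ(1),φ(2)) = (3,4) ∈ E(G2) ✓
  (1,3) → (φ(1),φ(3)) = (3,5) ∈ E(G2) ✓
  (1,4) → (φ(1),φ(4)) = (0,3) ∈ E(G2) ✓
  (1,5) → (φ(1),φ(5)) = (1,3) ∈ E(G2) ✓
  (2,3) → (φ(2),φ(3)) = (4,5) ∈ E(G2) ✓
  (2,4) → (φ(2),φ(4)) = (0,4) ∈ E(G2) ✓
  (2,5) → (φ(2),φ(5)) = (1,4) ∈ E(G2) ✓
  (3,4) → (φ(3),φ(4)) = (0,5) ∈ E(G2) ✓
  (4,5) → (φ(4),φ(5)) = (0,1) ∈ E(G2) ✓
All 11 edges of G1 map to edges of G2, and |E(G1)| = |E(G2)| = 11, so φ is a bijection on edges as well as vertices. Hence G1 ≅ G2.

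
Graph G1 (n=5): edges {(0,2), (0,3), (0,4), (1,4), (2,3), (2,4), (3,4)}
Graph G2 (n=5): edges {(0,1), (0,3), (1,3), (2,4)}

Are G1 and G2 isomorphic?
No, not isomorphic

The graphs are NOT isomorphic.

Connected components of G1: 1 component(s) with vertex sets [[0, 1, 2, 3, 4]], sizes [5].
Connected components of G2: 2 component(s) with vertex sets [[2, 4], [0, 1, 3]], sizes [2, 3].
The number of connected components (and the multiset of component sizes) is an isomorphism invariant — an isomorphism maps each component of G1 bijectively onto a component of G2. Since G1 has 1 component(s) and G2 has 2, they cannot be isomorphic.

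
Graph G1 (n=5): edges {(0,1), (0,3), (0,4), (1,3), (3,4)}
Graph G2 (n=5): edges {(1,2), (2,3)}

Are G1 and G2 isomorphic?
No, not isomorphic

The graphs are NOT isomorphic.

Connected components of G1: 2 component(s) with vertex sets [[2], [0, 1, 3, 4]], sizes [1, 4].
Connected components of G2: 3 component(s) with vertex sets [[0], [4], [1, 2, 3]], sizes [1, 1, 3].
The number of connected components (and the multiset of component sizes) is an isomorphism invariant — an isomorphism maps each component of G1 bijectively onto a component of G2. Since G1 has 2 component(s) and G2 has 3, they cannot be isomorphic.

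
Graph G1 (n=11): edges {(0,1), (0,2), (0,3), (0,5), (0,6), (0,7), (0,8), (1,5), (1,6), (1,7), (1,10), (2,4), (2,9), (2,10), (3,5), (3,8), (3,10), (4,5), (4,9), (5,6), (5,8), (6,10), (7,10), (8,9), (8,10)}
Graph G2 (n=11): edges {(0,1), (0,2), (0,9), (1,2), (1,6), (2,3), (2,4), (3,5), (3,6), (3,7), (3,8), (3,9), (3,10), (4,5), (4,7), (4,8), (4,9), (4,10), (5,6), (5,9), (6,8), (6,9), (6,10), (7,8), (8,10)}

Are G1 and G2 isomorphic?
Yes, isomorphic

The graphs are isomorphic.
One valid mapping φ: V(G1) → V(G2): 0→3, 1→8, 2→2, 3→5, 4→1, 5→6, 6→10, 7→7, 8→9, 9→0, 10→4

Verify φ preserves adjacency — for each edge of G1, its image is an edge of G2:
  (0,1) → (φ(0),φ(1)) = (3,8) ∈ E(G2) ✓
  (0,2) → (φ(0),φ(2)) = (2,3) ∈ E(G2) ✓
  (0,3) → (φ(0),φ(3)) = (3,5) ∈ E(G2) ✓
  (0,5) → (φ(0),φ(5)) = (3,6) ∈ E(G2) ✓
  (0,6) → (φ(0),φ(6)) = (3,10) ∈ E(G2) ✓
  (0,7) → (φ(0),φ(7)) = (3,7) ∈ E(G2) ✓
  (0,8) → (φ(0),φ(8)) = (3,9) ∈ E(G2) ✓
  (1,5) → (φ(1),φ(5)) = (6,8) ∈ E(G2) ✓
  (1,6) → (φ(1),φ(6)) = (8,10) ∈ E(G2) ✓
  (1,7) → (φ(1),φ(7)) = (7,8) ∈ E(G2) ✓
  (1,10) → (φ(1),φ(10)) = (4,8) ∈ E(G2) ✓
  (2,4) → (φ(2),φ(4)) = (1,2) ∈ E(G2) ✓
  (2,9) → (φ(2),φ(9)) = (0,2) ∈ E(G2) ✓
  (2,10) → (φ(2),φ(10)) = (2,4) ∈ E(G2) ✓
  (3,5) → (φ(3),φ(5)) = (5,6) ∈ E(G2) ✓
  (3,8) → (φ(3),φ(8)) = (5,9) ∈ E(G2) ✓
  (3,10) → (φ(3),φ(10)) = (4,5) ∈ E(G2) ✓
  (4,5) → (φ(4),φ(5)) = (1,6) ∈ E(G2) ✓
  (4,9) → (φ(4),φ(9)) = (0,1) ∈ E(G2) ✓
  (5,6) → (φ(5),φ(6)) = (6,10) ∈ E(G2) ✓
  (5,8) → (φ(5),φ(8)) = (6,9) ∈ E(G2) ✓
  (6,10) → (φ(6),φ(10)) = (4,10) ∈ E(G2) ✓
  (7,10) → (φ(7),φ(10)) = (4,7) ∈ E(G2) ✓
  (8,9) → (φ(8),φ(9)) = (0,9) ∈ E(G2) ✓
  (8,10) → (φ(8),φ(10)) = (4,9) ∈ E(G2) ✓
All 25 edges of G1 map to edges of G2, and |E(G1)| = |E(G2)| = 25, so φ is a bijection on edges as well as vertices. Hence G1 ≅ G2.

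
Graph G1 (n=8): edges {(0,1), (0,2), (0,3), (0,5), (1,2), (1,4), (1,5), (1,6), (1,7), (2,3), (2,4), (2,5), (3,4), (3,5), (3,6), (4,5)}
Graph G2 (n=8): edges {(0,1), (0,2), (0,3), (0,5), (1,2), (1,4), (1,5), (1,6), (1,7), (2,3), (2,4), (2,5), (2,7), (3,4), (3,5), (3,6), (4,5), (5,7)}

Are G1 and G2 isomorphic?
No, not isomorphic

The graphs are NOT isomorphic.

Counting edges: G1 has 16 edge(s); G2 has 18 edge(s).
Edge count is an isomorphism invariant (a bijection on vertices induces a bijection on edges), so differing edge counts rule out isomorphism.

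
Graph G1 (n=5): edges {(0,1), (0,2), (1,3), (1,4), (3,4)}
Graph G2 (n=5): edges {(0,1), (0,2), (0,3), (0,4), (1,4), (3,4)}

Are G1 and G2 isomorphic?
No, not isomorphic

The graphs are NOT isomorphic.

Counting triangles (3-cliques): G1 has 1, G2 has 2.
Triangle count is an isomorphism invariant, so differing triangle counts rule out isomorphism.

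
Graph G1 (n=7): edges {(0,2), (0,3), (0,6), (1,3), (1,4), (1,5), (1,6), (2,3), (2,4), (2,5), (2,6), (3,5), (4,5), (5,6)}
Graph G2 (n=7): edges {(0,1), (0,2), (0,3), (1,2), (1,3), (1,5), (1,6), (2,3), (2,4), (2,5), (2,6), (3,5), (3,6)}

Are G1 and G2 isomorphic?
No, not isomorphic

The graphs are NOT isomorphic.

Degrees in G1: deg(0)=3, deg(1)=4, deg(2)=5, deg(3)=4, deg(4)=3, deg(5)=5, deg(6)=4.
Sorted degree sequence of G1: [5, 5, 4, 4, 4, 3, 3].
Degrees in G2: deg(0)=3, deg(1)=5, deg(2)=6, deg(3)=5, deg(4)=1, deg(5)=3, deg(6)=3.
Sorted degree sequence of G2: [6, 5, 5, 3, 3, 3, 1].
The (sorted) degree sequence is an isomorphism invariant, so since G1 and G2 have different degree sequences they cannot be isomorphic.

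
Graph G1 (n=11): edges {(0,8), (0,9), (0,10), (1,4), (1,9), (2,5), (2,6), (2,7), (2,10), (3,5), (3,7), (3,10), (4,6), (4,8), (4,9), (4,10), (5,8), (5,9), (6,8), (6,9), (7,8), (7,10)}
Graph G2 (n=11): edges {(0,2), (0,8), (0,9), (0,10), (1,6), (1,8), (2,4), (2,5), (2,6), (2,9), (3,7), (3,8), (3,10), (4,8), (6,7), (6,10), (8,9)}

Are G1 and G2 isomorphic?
No, not isomorphic

The graphs are NOT isomorphic.

Degrees in G1: deg(0)=3, deg(1)=2, deg(2)=4, deg(3)=3, deg(4)=5, deg(5)=4, deg(6)=4, deg(7)=4, deg(8)=5, deg(9)=5, deg(10)=5.
Sorted degree sequence of G1: [5, 5, 5, 5, 4, 4, 4, 4, 3, 3, 2].
Degrees in G2: deg(0)=4, deg(1)=2, deg(2)=5, deg(3)=3, deg(4)=2, deg(5)=1, deg(6)=4, deg(7)=2, deg(8)=5, deg(9)=3, deg(10)=3.
Sorted degree sequence of G2: [5, 5, 4, 4, 3, 3, 3, 2, 2, 2, 1].
The (sorted) degree sequence is an isomorphism invariant, so since G1 and G2 have different degree sequences they cannot be isomorphic.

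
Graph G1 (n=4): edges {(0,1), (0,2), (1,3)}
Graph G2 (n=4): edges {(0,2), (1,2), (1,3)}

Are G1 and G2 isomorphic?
Yes, isomorphic

The graphs are isomorphic.
One valid mapping φ: V(G1) → V(G2): 0→1, 1→2, 2→3, 3→0

Verify φ preserves adjacency — for each edge of G1, its image is an edge of G2:
  (0,1) → (φ(0),φ(1)) = (1,2) ∈ E(G2) ✓
  (0,2) → (φ(0),φ(2)) = (1,3) ∈ E(G2) ✓
  (1,3) → (φ(1),φ(3)) = (0,2) ∈ E(G2) ✓
All 3 edges of G1 map to edges of G2, and |E(G1)| = |E(G2)| = 3, so φ is a bijection on edges as well as vertices. Hence G1 ≅ G2.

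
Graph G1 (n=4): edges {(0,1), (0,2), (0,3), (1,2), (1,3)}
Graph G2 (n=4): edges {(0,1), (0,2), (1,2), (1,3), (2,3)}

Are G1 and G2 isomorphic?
Yes, isomorphic

The graphs are isomorphic.
One valid mapping φ: V(G1) → V(G2): 0→1, 1→2, 2→3, 3→0

Verify φ preserves adjacency — for each edge of G1, its image is an edge of G2:
  (0,1) → (φ(0),φ(1)) = (1,2) ∈ E(G2) ✓
  (0,2) → (φ(0),φ(2)) = (1,3) ∈ E(G2) ✓
  (0,3) → (φ(0),φ(3)) = (0,1) ∈ E(G2) ✓
  (1,2) → (φ(1),φ(2)) = (2,3) ∈ E(G2) ✓
  (1,3) → (φ(1),φ(3)) = (0,2) ∈ E(G2) ✓
All 5 edges of G1 map to edges of G2, and |E(G1)| = |E(G2)| = 5, so φ is a bijection on edges as well as vertices. Hence G1 ≅ G2.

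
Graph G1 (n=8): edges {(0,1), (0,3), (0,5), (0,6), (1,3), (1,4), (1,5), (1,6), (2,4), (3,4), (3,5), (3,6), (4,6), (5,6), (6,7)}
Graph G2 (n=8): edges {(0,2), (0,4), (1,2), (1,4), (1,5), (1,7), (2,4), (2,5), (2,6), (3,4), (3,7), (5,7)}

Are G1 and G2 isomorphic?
No, not isomorphic

The graphs are NOT isomorphic.

Degrees in G1: deg(0)=4, deg(1)=5, deg(2)=1, deg(3)=5, deg(4)=4, deg(5)=4, deg(6)=6, deg(7)=1.
Sorted degree sequence of G1: [6, 5, 5, 4, 4, 4, 1, 1].
Degrees in G2: deg(0)=2, deg(1)=4, deg(2)=5, deg(3)=2, deg(4)=4, deg(5)=3, deg(6)=1, deg(7)=3.
Sorted degree sequence of G2: [5, 4, 4, 3, 3, 2, 2, 1].
The (sorted) degree sequence is an isomorphism invariant, so since G1 and G2 have different degree sequences they cannot be isomorphic.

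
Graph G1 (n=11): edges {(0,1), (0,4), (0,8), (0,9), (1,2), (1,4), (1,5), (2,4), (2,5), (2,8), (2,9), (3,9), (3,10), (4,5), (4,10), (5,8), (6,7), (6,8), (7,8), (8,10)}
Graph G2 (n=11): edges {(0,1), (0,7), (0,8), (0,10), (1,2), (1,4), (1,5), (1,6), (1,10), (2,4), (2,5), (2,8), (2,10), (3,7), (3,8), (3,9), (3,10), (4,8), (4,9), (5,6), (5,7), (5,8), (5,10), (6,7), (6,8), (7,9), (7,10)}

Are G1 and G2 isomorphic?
No, not isomorphic

The graphs are NOT isomorphic.

Counting triangles (3-cliques): G1 has 7, G2 has 15.
Triangle count is an isomorphism invariant, so differing triangle counts rule out isomorphism.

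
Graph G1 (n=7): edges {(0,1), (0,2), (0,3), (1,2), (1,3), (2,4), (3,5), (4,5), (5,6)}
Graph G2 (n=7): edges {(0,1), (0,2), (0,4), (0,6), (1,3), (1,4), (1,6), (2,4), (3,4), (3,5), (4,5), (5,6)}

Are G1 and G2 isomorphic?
No, not isomorphic

The graphs are NOT isomorphic.

Degrees in G1: deg(0)=3, deg(1)=3, deg(2)=3, deg(3)=3, deg(4)=2, deg(5)=3, deg(6)=1.
Sorted degree sequence of G1: [3, 3, 3, 3, 3, 2, 1].
Degrees in G2: deg(0)=4, deg(1)=4, deg(2)=2, deg(3)=3, deg(4)=5, deg(5)=3, deg(6)=3.
Sorted degree sequence of G2: [5, 4, 4, 3, 3, 3, 2].
The (sorted) degree sequence is an isomorphism invariant, so since G1 and G2 have different degree sequences they cannot be isomorphic.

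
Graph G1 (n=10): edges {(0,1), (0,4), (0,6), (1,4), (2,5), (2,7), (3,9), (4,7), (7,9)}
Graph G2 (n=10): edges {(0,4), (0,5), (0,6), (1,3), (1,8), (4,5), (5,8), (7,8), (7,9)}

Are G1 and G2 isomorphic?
Yes, isomorphic

The graphs are isomorphic.
One valid mapping φ: V(G1) → V(G2): 0→0, 1→4, 2→1, 3→9, 4→5, 5→3, 6→6, 7→8, 8→2, 9→7

Verify φ preserves adjacency — for each edge of G1, its image is an edge of G2:
  (0,1) → (φ(0),φ(1)) = (0,4) ∈ E(G2) ✓
  (0,4) → (φ(0),φ(4)) = (0,5) ∈ E(G2) ✓
  (0,6) → (φ(0),φ(6)) = (0,6) ∈ E(G2) ✓
  (1,4) → (φ(1),φ(4)) = (4,5) ∈ E(G2) ✓
  (2,5) → (φ(2),φ(5)) = (1,3) ∈ E(G2) ✓
  (2,7) → (φ(2),φ(7)) = (1,8) ∈ E(G2) ✓
  (3,9) → (φ(3),φ(9)) = (7,9) ∈ E(G2) ✓
  (4,7) → (φ(4),φ(7)) = (5,8) ∈ E(G2) ✓
  (7,9) → (φ(7),φ(9)) = (7,8) ∈ E(G2) ✓
All 9 edges of G1 map to edges of G2, and |E(G1)| = |E(G2)| = 9, so φ is a bijection on edges as well as vertices. Hence G1 ≅ G2.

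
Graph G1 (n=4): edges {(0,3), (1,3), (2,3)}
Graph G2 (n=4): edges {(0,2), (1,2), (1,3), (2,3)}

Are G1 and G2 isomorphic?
No, not isomorphic

The graphs are NOT isomorphic.

Counting triangles (3-cliques): G1 has 0, G2 has 1.
Triangle count is an isomorphism invariant, so differing triangle counts rule out isomorphism.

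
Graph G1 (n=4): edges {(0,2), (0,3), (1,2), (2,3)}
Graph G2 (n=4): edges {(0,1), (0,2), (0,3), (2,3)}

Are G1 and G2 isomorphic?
Yes, isomorphic

The graphs are isomorphic.
One valid mapping φ: V(G1) → V(G2): 0→3, 1→1, 2→0, 3→2

Verify φ preserves adjacency — for each edge of G1, its image is an edge of G2:
  (0,2) → (φ(0),φ(2)) = (0,3) ∈ E(G2) ✓
  (0,3) → (φ(0),φ(3)) = (2,3) ∈ E(G2) ✓
  (1,2) → (φ(1),φ(2)) = (0,1) ∈ E(G2) ✓
  (2,3) → (φ(2),φ(3)) = (0,2) ∈ E(G2) ✓
All 4 edges of G1 map to edges of G2, and |E(G1)| = |E(G2)| = 4, so φ is a bijection on edges as well as vertices. Hence G1 ≅ G2.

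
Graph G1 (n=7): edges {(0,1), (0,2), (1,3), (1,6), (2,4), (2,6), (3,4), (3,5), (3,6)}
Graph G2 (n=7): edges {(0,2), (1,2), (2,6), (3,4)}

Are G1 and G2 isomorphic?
No, not isomorphic

The graphs are NOT isomorphic.

Degrees in G1: deg(0)=2, deg(1)=3, deg(2)=3, deg(3)=4, deg(4)=2, deg(5)=1, deg(6)=3.
Sorted degree sequence of G1: [4, 3, 3, 3, 2, 2, 1].
Degrees in G2: deg(0)=1, deg(1)=1, deg(2)=3, deg(3)=1, deg(4)=1, deg(5)=0, deg(6)=1.
Sorted degree sequence of G2: [3, 1, 1, 1, 1, 1, 0].
The (sorted) degree sequence is an isomorphism invariant, so since G1 and G2 have different degree sequences they cannot be isomorphic.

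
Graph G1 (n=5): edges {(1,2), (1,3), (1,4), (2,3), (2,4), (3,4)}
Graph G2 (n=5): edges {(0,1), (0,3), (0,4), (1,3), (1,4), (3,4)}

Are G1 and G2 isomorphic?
Yes, isomorphic

The graphs are isomorphic.
One valid mapping φ: V(G1) → V(G2): 0→2, 1→1, 2→0, 3→3, 4→4

Verify φ preserves adjacency — for each edge of G1, its image is an edge of G2:
  (1,2) → (φ(1),φ(2)) = (0,1) ∈ E(G2) ✓
  (1,3) → (φ(1),φ(3)) = (1,3) ∈ E(G2) ✓
  (1,4) → (φ(1),φ(4)) = (1,4) ∈ E(G2) ✓
  (2,3) → (φ(2),φ(3)) = (0,3) ∈ E(G2) ✓
  (2,4) → (φ(2),φ(4)) = (0,4) ∈ E(G2) ✓
  (3,4) → (φ(3),φ(4)) = (3,4) ∈ E(G2) ✓
All 6 edges of G1 map to edges of G2, and |E(G1)| = |E(G2)| = 6, so φ is a bijection on edges as well as vertices. Hence G1 ≅ G2.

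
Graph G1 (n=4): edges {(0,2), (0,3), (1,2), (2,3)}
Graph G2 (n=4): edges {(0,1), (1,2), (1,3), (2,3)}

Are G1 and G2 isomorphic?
Yes, isomorphic

The graphs are isomorphic.
One valid mapping φ: V(G1) → V(G2): 0→3, 1→0, 2→1, 3→2

Verify φ preserves adjacency — for each edge of G1, its image is an edge of G2:
  (0,2) → (φ(0),φ(2)) = (1,3) ∈ E(G2) ✓
  (0,3) → (φ(0),φ(3)) = (2,3) ∈ E(G2) ✓
  (1,2) → (φ(1),φ(2)) = (0,1) ∈ E(G2) ✓
  (2,3) → (φ(2),φ(3)) = (1,2) ∈ E(G2) ✓
All 4 edges of G1 map to edges of G2, and |E(G1)| = |E(G2)| = 4, so φ is a bijection on edges as well as vertices. Hence G1 ≅ G2.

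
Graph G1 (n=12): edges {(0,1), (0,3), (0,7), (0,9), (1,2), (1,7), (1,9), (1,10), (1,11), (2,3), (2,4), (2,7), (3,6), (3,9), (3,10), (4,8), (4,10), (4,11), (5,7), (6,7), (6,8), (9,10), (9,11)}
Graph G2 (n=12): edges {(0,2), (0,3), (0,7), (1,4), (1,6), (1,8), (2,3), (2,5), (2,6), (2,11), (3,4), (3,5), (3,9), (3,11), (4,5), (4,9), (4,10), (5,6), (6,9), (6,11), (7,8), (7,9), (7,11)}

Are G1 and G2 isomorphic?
Yes, isomorphic

The graphs are isomorphic.
One valid mapping φ: V(G1) → V(G2): 0→5, 1→3, 2→9, 3→6, 4→7, 5→10, 6→1, 7→4, 8→8, 9→2, 10→11, 11→0

Verify φ preserves adjacency — for each edge of G1, its image is an edge of G2:
  (0,1) → (φ(0),φ(1)) = (3,5) ∈ E(G2) ✓
  (0,3) → (φ(0),φ(3)) = (5,6) ∈ E(G2) ✓
  (0,7) → (φ(0),φ(7)) = (4,5) ∈ E(G2) ✓
  (0,9) → (φ(0),φ(9)) = (2,5) ∈ E(G2) ✓
  (1,2) → (φ(1),φ(2)) = (3,9) ∈ E(G2) ✓
  (1,7) → (φ(1),φ(7)) = (3,4) ∈ E(G2) ✓
  (1,9) → (φ(1),φ(9)) = (2,3) ∈ E(G2) ✓
  (1,10) → (φ(1),φ(10)) = (3,11) ∈ E(G2) ✓
  (1,11) → (φ(1),φ(11)) = (0,3) ∈ E(G2) ✓
  (2,3) → (φ(2),φ(3)) = (6,9) ∈ E(G2) ✓
  (2,4) → (φ(2),φ(4)) = (7,9) ∈ E(G2) ✓
  (2,7) → (φ(2),φ(7)) = (4,9) ∈ E(G2) ✓
  (3,6) → (φ(3),φ(6)) = (1,6) ∈ E(G2) ✓
  (3,9) → (φ(3),φ(9)) = (2,6) ∈ E(G2) ✓
  (3,10) → (φ(3),φ(10)) = (6,11) ∈ E(G2) ✓
  (4,8) → (φ(4),φ(8)) = (7,8) ∈ E(G2) ✓
  (4,10) → (φ(4),φ(10)) = (7,11) ∈ E(G2) ✓
  (4,11) → (φ(4),φ(11)) = (0,7) ∈ E(G2) ✓
  (5,7) → (φ(5),φ(7)) = (4,10) ∈ E(G2) ✓
  (6,7) → (φ(6),φ(7)) = (1,4) ∈ E(G2) ✓
  (6,8) → (φ(6),φ(8)) = (1,8) ∈ E(G2) ✓
  (9,10) → (φ(9),φ(10)) = (2,11) ∈ E(G2) ✓
  (9,11) → (φ(9),φ(11)) = (0,2) ∈ E(G2) ✓
All 23 edges of G1 map to edges of G2, and |E(G1)| = |E(G2)| = 23, so φ is a bijection on edges as well as vertices. Hence G1 ≅ G2.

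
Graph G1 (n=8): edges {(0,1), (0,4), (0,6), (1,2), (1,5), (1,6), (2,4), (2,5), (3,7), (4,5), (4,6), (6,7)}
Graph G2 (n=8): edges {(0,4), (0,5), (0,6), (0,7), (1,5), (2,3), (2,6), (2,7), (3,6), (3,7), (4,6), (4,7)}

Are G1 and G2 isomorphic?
Yes, isomorphic

The graphs are isomorphic.
One valid mapping φ: V(G1) → V(G2): 0→4, 1→7, 2→2, 3→1, 4→6, 5→3, 6→0, 7→5

Verify φ preserves adjacency — for each edge of G1, its image is an edge of G2:
  (0,1) → (φ(0),φ(1)) = (4,7) ∈ E(G2) ✓
  (0,4) → (φ(0),φ(4)) = (4,6) ∈ E(G2) ✓
  (0,6) → (φ(0),φ(6)) = (0,4) ∈ E(G2) ✓
  (1,2) → (φ(1),φ(2)) = (2,7) ∈ E(G2) ✓
  (1,5) → (φ(1),φ(5)) = (3,7) ∈ E(G2) ✓
  (1,6) → (φ(1),φ(6)) = (0,7) ∈ E(G2) ✓
  (2,4) → (φ(2),φ(4)) = (2,6) ∈ E(G2) ✓
  (2,5) → (φ(2),φ(5)) = (2,3) ∈ E(G2) ✓
  (3,7) → (φ(3),φ(7)) = (1,5) ∈ E(G2) ✓
  (4,5) → (φ(4),φ(5)) = (3,6) ∈ E(G2) ✓
  (4,6) → (φ(4),φ(6)) = (0,6) ∈ E(G2) ✓
  (6,7) → (φ(6),φ(7)) = (0,5) ∈ E(G2) ✓
All 12 edges of G1 map to edges of G2, and |E(G1)| = |E(G2)| = 12, so φ is a bijection on edges as well as vertices. Hence G1 ≅ G2.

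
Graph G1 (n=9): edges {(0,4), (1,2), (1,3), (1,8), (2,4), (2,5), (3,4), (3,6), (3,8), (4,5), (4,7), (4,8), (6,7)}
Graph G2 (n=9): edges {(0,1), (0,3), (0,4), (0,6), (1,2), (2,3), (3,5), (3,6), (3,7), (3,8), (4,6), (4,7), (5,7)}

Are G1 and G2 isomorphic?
Yes, isomorphic

The graphs are isomorphic.
One valid mapping φ: V(G1) → V(G2): 0→8, 1→4, 2→7, 3→0, 4→3, 5→5, 6→1, 7→2, 8→6

Verify φ preserves adjacency — for each edge of G1, its image is an edge of G2:
  (0,4) → (φ(0),φ(4)) = (3,8) ∈ E(G2) ✓
  (1,2) → (φ(1),φ(2)) = (4,7) ∈ E(G2) ✓
  (1,3) → (φ(1),φ(3)) = (0,4) ∈ E(G2) ✓
  (1,8) → (φ(1),φ(8)) = (4,6) ∈ E(G2) ✓
  (2,4) → (φ(2),φ(4)) = (3,7) ∈ E(G2) ✓
  (2,5) → (φ(2),φ(5)) = (5,7) ∈ E(G2) ✓
  (3,4) → (φ(3),φ(4)) = (0,3) ∈ E(G2) ✓
  (3,6) → (φ(3),φ(6)) = (0,1) ∈ E(G2) ✓
  (3,8) → (φ(3),φ(8)) = (0,6) ∈ E(G2) ✓
  (4,5) → (φ(4),φ(5)) = (3,5) ∈ E(G2) ✓
  (4,7) → (φ(4),φ(7)) = (2,3) ∈ E(G2) ✓
  (4,8) → (φ(4),φ(8)) = (3,6) ∈ E(G2) ✓
  (6,7) → (φ(6),φ(7)) = (1,2) ∈ E(G2) ✓
All 13 edges of G1 map to edges of G2, and |E(G1)| = |E(G2)| = 13, so φ is a bijection on edges as well as vertices. Hence G1 ≅ G2.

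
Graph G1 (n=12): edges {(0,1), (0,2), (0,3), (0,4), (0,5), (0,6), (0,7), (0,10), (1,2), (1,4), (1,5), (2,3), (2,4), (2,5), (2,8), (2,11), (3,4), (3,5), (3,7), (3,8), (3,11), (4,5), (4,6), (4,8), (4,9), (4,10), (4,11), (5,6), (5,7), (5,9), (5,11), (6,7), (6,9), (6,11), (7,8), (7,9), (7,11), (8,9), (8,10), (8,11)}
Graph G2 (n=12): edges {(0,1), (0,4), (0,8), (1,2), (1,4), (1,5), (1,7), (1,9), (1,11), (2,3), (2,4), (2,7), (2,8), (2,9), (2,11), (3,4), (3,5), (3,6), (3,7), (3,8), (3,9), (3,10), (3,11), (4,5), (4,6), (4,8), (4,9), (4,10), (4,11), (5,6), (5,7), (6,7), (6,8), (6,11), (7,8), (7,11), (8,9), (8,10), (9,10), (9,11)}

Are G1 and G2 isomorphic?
Yes, isomorphic

The graphs are isomorphic.
One valid mapping φ: V(G1) → V(G2): 0→8, 1→10, 2→9, 3→2, 4→4, 5→3, 6→6, 7→7, 8→1, 9→5, 10→0, 11→11

Verify φ preserves adjacency — for each edge of G1, its image is an edge of G2:
  (0,1) → (φ(0),φ(1)) = (8,10) ∈ E(G2) ✓
  (0,2) → (φ(0),φ(2)) = (8,9) ∈ E(G2) ✓
  (0,3) → (φ(0),φ(3)) = (2,8) ∈ E(G2) ✓
  (0,4) → (φ(0),φ(4)) = (4,8) ∈ E(G2) ✓
  (0,5) → (φ(0),φ(5)) = (3,8) ∈ E(G2) ✓
  (0,6) → (φ(0),φ(6)) = (6,8) ∈ E(G2) ✓
  (0,7) → (φ(0),φ(7)) = (7,8) ∈ E(G2) ✓
  (0,10) → (φ(0),φ(10)) = (0,8) ∈ E(G2) ✓
  (1,2) → (φ(1),φ(2)) = (9,10) ∈ E(G2) ✓
  (1,4) → (φ(1),φ(4)) = (4,10) ∈ E(G2) ✓
  (1,5) → (φ(1),φ(5)) = (3,10) ∈ E(G2) ✓
  (2,3) → (φ(2),φ(3)) = (2,9) ∈ E(G2) ✓
  (2,4) → (φ(2),φ(4)) = (4,9) ∈ E(G2) ✓
  (2,5) → (φ(2),φ(5)) = (3,9) ∈ E(G2) ✓
  (2,8) → (φ(2),φ(8)) = (1,9) ∈ E(G2) ✓
  (2,11) → (φ(2),φ(11)) = (9,11) ∈ E(G2) ✓
  (3,4) → (φ(3),φ(4)) = (2,4) ∈ E(G2) ✓
  (3,5) → (φ(3),φ(5)) = (2,3) ∈ E(G2) ✓
  (3,7) → (φ(3),φ(7)) = (2,7) ∈ E(G2) ✓
  (3,8) → (φ(3),φ(8)) = (1,2) ∈ E(G2) ✓
  (3,11) → (φ(3),φ(11)) = (2,11) ∈ E(G2) ✓
  (4,5) → (φ(4),φ(5)) = (3,4) ∈ E(G2) ✓
  (4,6) → (φ(4),φ(6)) = (4,6) ∈ E(G2) ✓
  (4,8) → (φ(4),φ(8)) = (1,4) ∈ E(G2) ✓
  (4,9) → (φ(4),φ(9)) = (4,5) ∈ E(G2) ✓
  (4,10) → (φ(4),φ(10)) = (0,4) ∈ E(G2) ✓
  (4,11) → (φ(4),φ(11)) = (4,11) ∈ E(G2) ✓
  (5,6) → (φ(5),φ(6)) = (3,6) ∈ E(G2) ✓
  (5,7) → (φ(5),φ(7)) = (3,7) ∈ E(G2) ✓
  (5,9) → (φ(5),φ(9)) = (3,5) ∈ E(G2) ✓
  (5,11) → (φ(5),φ(11)) = (3,11) ∈ E(G2) ✓
  (6,7) → (φ(6),φ(7)) = (6,7) ∈ E(G2) ✓
  (6,9) → (φ(6),φ(9)) = (5,6) ∈ E(G2) ✓
  (6,11) → (φ(6),φ(11)) = (6,11) ∈ E(G2) ✓
  (7,8) → (φ(7),φ(8)) = (1,7) ∈ E(G2) ✓
  (7,9) → (φ(7),φ(9)) = (5,7) ∈ E(G2) ✓
  (7,11) → (φ(7),φ(11)) = (7,11) ∈ E(G2) ✓
  (8,9) → (φ(8),φ(9)) = (1,5) ∈ E(G2) ✓
  (8,10) → (φ(8),φ(10)) = (0,1) ∈ E(G2) ✓
  (8,11) → (φ(8),φ(11)) = (1,11) ∈ E(G2) ✓
All 40 edges of G1 map to edges of G2, and |E(G1)| = |E(G2)| = 40, so φ is a bijection on edges as well as vertices. Hence G1 ≅ G2.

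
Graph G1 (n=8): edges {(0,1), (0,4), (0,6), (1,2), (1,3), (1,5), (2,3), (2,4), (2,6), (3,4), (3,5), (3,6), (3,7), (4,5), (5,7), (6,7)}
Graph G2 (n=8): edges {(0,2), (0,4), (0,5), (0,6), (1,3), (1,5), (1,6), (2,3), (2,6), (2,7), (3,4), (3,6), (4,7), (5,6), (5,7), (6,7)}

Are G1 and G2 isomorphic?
Yes, isomorphic

The graphs are isomorphic.
One valid mapping φ: V(G1) → V(G2): 0→4, 1→0, 2→2, 3→6, 4→7, 5→5, 6→3, 7→1

Verify φ preserves adjacency — for each edge of G1, its image is an edge of G2:
  (0,1) → (φ(0),φ(1)) = (0,4) ∈ E(G2) ✓
  (0,4) → (φ(0),φ(4)) = (4,7) ∈ E(G2) ✓
  (0,6) → (φ(0),φ(6)) = (3,4) ∈ E(G2) ✓
  (1,2) → (φ(1),φ(2)) = (0,2) ∈ E(G2) ✓
  (1,3) → (φ(1),φ(3)) = (0,6) ∈ E(G2) ✓
  (1,5) → (φ(1),φ(5)) = (0,5) ∈ E(G2) ✓
  (2,3) → (φ(2),φ(3)) = (2,6) ∈ E(G2) ✓
  (2,4) → (φ(2),φ(4)) = (2,7) ∈ E(G2) ✓
  (2,6) → (φ(2),φ(6)) = (2,3) ∈ E(G2) ✓
  (3,4) → (φ(3),φ(4)) = (6,7) ∈ E(G2) ✓
  (3,5) → (φ(3),φ(5)) = (5,6) ∈ E(G2) ✓
  (3,6) → (φ(3),φ(6)) = (3,6) ∈ E(G2) ✓
  (3,7) → (φ(3),φ(7)) = (1,6) ∈ E(G2) ✓
  (4,5) → (φ(4),φ(5)) = (5,7) ∈ E(G2) ✓
  (5,7) → (φ(5),φ(7)) = (1,5) ∈ E(G2) ✓
  (6,7) → (φ(6),φ(7)) = (1,3) ∈ E(G2) ✓
All 16 edges of G1 map to edges of G2, and |E(G1)| = |E(G2)| = 16, so φ is a bijection on edges as well as vertices. Hence G1 ≅ G2.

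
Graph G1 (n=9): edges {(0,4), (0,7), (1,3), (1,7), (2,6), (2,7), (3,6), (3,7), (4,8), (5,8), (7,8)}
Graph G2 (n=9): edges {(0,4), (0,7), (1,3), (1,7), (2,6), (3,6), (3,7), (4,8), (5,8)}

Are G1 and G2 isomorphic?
No, not isomorphic

The graphs are NOT isomorphic.

Counting edges: G1 has 11 edge(s); G2 has 9 edge(s).
Edge count is an isomorphism invariant (a bijection on vertices induces a bijection on edges), so differing edge counts rule out isomorphism.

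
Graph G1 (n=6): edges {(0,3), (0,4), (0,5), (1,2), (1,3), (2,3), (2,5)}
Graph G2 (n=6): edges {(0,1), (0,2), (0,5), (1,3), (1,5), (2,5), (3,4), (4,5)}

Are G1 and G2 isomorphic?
No, not isomorphic

The graphs are NOT isomorphic.

Counting triangles (3-cliques): G1 has 1, G2 has 2.
Triangle count is an isomorphism invariant, so differing triangle counts rule out isomorphism.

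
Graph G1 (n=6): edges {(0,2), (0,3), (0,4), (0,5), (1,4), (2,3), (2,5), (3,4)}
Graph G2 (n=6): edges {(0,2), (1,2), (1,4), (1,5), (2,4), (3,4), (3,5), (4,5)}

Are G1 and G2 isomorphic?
Yes, isomorphic

The graphs are isomorphic.
One valid mapping φ: V(G1) → V(G2): 0→4, 1→0, 2→5, 3→1, 4→2, 5→3

Verify φ preserves adjacency — for each edge of G1, its image is an edge of G2:
  (0,2) → (φ(0),φ(2)) = (4,5) ∈ E(G2) ✓
  (0,3) → (φ(0),φ(3)) = (1,4) ∈ E(G2) ✓
  (0,4) → (φ(0),φ(4)) = (2,4) ∈ E(G2) ✓
  (0,5) → (φ(0),φ(5)) = (3,4) ∈ E(G2) ✓
  (1,4) → (φ(1),φ(4)) = (0,2) ∈ E(G2) ✓
  (2,3) → (φ(2),φ(3)) = (1,5) ∈ E(G2) ✓
  (2,5) → (φ(2),φ(5)) = (3,5) ∈ E(G2) ✓
  (3,4) → (φ(3),φ(4)) = (1,2) ∈ E(G2) ✓
All 8 edges of G1 map to edges of G2, and |E(G1)| = |E(G2)| = 8, so φ is a bijection on edges as well as vertices. Hence G1 ≅ G2.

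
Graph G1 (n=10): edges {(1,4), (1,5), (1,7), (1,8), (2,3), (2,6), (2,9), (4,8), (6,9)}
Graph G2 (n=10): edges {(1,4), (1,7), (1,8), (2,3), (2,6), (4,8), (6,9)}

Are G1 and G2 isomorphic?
No, not isomorphic

The graphs are NOT isomorphic.

Counting edges: G1 has 9 edge(s); G2 has 7 edge(s).
Edge count is an isomorphism invariant (a bijection on vertices induces a bijection on edges), so differing edge counts rule out isomorphism.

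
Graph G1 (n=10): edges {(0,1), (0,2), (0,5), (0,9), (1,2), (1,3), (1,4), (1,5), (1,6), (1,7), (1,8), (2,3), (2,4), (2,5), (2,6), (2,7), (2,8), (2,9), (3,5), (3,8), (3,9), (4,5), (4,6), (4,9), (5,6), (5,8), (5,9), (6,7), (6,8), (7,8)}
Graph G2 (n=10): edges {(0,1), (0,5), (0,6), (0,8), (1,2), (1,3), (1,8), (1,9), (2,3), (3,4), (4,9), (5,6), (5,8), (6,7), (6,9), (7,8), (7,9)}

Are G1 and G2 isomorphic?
No, not isomorphic

The graphs are NOT isomorphic.

Degrees in G1: deg(0)=4, deg(1)=8, deg(2)=9, deg(3)=5, deg(4)=5, deg(5)=8, deg(6)=6, deg(7)=4, deg(8)=6, deg(9)=5.
Sorted degree sequence of G1: [9, 8, 8, 6, 6, 5, 5, 5, 4, 4].
Degrees in G2: deg(0)=4, deg(1)=5, deg(2)=2, deg(3)=3, deg(4)=2, deg(5)=3, deg(6)=4, deg(7)=3, deg(8)=4, deg(9)=4.
Sorted degree sequence of G2: [5, 4, 4, 4, 4, 3, 3, 3, 2, 2].
The (sorted) degree sequence is an isomorphism invariant, so since G1 and G2 have different degree sequences they cannot be isomorphic.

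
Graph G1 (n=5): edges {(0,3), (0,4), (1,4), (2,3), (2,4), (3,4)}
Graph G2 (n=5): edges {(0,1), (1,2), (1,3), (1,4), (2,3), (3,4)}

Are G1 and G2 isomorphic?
Yes, isomorphic

The graphs are isomorphic.
One valid mapping φ: V(G1) → V(G2): 0→4, 1→0, 2→2, 3→3, 4→1

Verify φ preserves adjacency — for each edge of G1, its image is an edge of G2:
  (0,3) → (φ(0),φ(3)) = (3,4) ∈ E(G2) ✓
  (0,4) → (φ(0),φ(4)) = (1,4) ∈ E(G2) ✓
  (1,4) → (φ(1),φ(4)) = (0,1) ∈ E(G2) ✓
  (2,3) → (φ(2),φ(3)) = (2,3) ∈ E(G2) ✓
  (2,4) → (φ(2),φ(4)) = (1,2) ∈ E(G2) ✓
  (3,4) → (φ(3),φ(4)) = (1,3) ∈ E(G2) ✓
All 6 edges of G1 map to edges of G2, and |E(G1)| = |E(G2)| = 6, so φ is a bijection on edges as well as vertices. Hence G1 ≅ G2.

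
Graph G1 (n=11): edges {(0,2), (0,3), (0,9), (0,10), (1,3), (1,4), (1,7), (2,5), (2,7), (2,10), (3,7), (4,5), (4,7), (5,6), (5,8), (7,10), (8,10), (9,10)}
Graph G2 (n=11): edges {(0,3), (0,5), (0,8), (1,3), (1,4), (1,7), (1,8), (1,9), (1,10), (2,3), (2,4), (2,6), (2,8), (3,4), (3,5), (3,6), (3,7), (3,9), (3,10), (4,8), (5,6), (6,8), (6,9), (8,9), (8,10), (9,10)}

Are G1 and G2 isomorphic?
No, not isomorphic

The graphs are NOT isomorphic.

Counting triangles (3-cliques): G1 has 5, G2 has 18.
Triangle count is an isomorphism invariant, so differing triangle counts rule out isomorphism.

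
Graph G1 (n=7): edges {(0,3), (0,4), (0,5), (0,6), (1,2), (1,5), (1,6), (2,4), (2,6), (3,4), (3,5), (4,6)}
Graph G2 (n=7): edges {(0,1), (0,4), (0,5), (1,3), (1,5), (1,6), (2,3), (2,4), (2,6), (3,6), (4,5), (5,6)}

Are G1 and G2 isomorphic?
Yes, isomorphic

The graphs are isomorphic.
One valid mapping φ: V(G1) → V(G2): 0→6, 1→4, 2→0, 3→3, 4→1, 5→2, 6→5

Verify φ preserves adjacency — for each edge of G1, its image is an edge of G2:
  (0,3) → (φ(0),φ(3)) = (3,6) ∈ E(G2) ✓
  (0,4) → (φ(0),φ(4)) = (1,6) ∈ E(G2) ✓
  (0,5) → (φ(0),φ(5)) = (2,6) ∈ E(G2) ✓
  (0,6) → (φ(0),φ(6)) = (5,6) ∈ E(G2) ✓
  (1,2) → (φ(1),φ(2)) = (0,4) ∈ E(G2) ✓
  (1,5) → (φ(1),φ(5)) = (2,4) ∈ E(G2) ✓
  (1,6) → (φ(1),φ(6)) = (4,5) ∈ E(G2) ✓
  (2,4) → (φ(2),φ(4)) = (0,1) ∈ E(G2) ✓
  (2,6) → (φ(2),φ(6)) = (0,5) ∈ E(G2) ✓
  (3,4) → (φ(3),φ(4)) = (1,3) ∈ E(G2) ✓
  (3,5) → (φ(3),φ(5)) = (2,3) ∈ E(G2) ✓
  (4,6) → (φ(4),φ(6)) = (1,5) ∈ E(G2) ✓
All 12 edges of G1 map to edges of G2, and |E(G1)| = |E(G2)| = 12, so φ is a bijection on edges as well as vertices. Hence G1 ≅ G2.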